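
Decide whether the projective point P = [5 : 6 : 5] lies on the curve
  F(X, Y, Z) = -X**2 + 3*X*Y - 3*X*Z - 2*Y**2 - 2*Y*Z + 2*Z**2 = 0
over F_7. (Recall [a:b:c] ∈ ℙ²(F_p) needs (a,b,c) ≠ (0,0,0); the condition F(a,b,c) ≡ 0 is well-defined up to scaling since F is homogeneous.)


F(5,6,5) ≡ 6 (mod 7); P is NOT on the curve.

Evaluate F(5, 6, 5) term-by-term (mod 7).
  -X**2 ↦ -1·25·1·1 = -25
  3*X*Y ↦ 3·5·6·1 = 90
  -3*X*Z ↦ -3·5·1·5 = -75
  -2*Y**2 ↦ -2·1·36·1 = -72
  -2*Y*Z ↦ -2·1·6·5 = -60
  2*Z**2 ↦ 2·1·1·25 = 50
Sum: F(5, 6, 5) = (-25) + (90) + (-75) + (-72) + (-60) + (50) = -92.
Reducing mod 7: -92 ≡ 6 (mod 7).
Since F(a, b, c) ≡ 6 ≠ 0 (mod 7), P does NOT lie on the curve.


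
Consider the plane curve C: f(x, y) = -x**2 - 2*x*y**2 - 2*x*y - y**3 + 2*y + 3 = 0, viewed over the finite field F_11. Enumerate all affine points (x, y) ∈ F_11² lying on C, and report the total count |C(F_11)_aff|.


Affine F_11-points: {(1, 6), (1, 8), (3, 3), (3, 6), (3, 7), (5, 0), (6, 0), (6, 3), (6, 7), (9, 8), (9, 9)}; count = 11.

For each of the 121 pairs (x, y) ∈ F_11², evaluate f(x, y) mod 11. Record the zeros.
  x = 0: [0↦3, 1↦4, 2↦10, 3↦4, 4↦2, 5↦9, 6↦8, 7↦4, 8↦2, 9↦7, 10↦2]  zeros at y ∈ ∅
  x = 1: [0↦2, 1↦10, 2↦8, 3↦1, 4↦5, 5↦3, 6↦0, 7↦1, 8↦0, 9↦2, 10↦1]  zeros at y ∈ {6, 8}
  x = 2: [0↦10, 1↦3, 2↦4, 3↦7, 4↦6, 5↦6, 6↦1, 7↦7, 8↦7, 9↦6, 10↦9]  zeros at y ∈ ∅
  x = 3: [0↦5, 1↦5, 2↦9, 3↦0, 4↦5, 5↦7, 6↦0, 7↦0, 8↦1, 9↦8, 10↦4]  zeros at y ∈ {3, 6, 7}
  x = 4: [0↦9, 1↦5, 2↦1, 3↦2, 4↦2, 5↦6, 6↦8, 7↦2, 8↦4, 9↦8, 10↦8]  zeros at y ∈ ∅
  x = 5: [0↦0, 1↦3, 2↦2, 3↦2, 4↦8, 5↦3, 6↦3, 7↦2, 8↦5, 9↦6, 10↦10]  zeros at y ∈ {0}
  x = 6: [0↦0, 1↦10, 2↦1, 3↦0, 4↦1, 5↦9, 6↦7, 7↦0, 8↦4, 9↦2, 10↦10]  zeros at y ∈ {0, 3, 7}
  x = 7: [0↦9, 1↦4, 2↦9, 3↦7, 4↦3, 5↦2, 6↦9, 7↦7, 8↦1, 9↦7, 10↦8]  zeros at y ∈ ∅
  x = 8: [0↦5, 1↦7, 2↦4, 3↦1, 4↦3, 5↦4, 6↦9, 7↦1, 8↦7, 9↦10, 10↦4]  zeros at y ∈ ∅
  x = 9: [0↦10, 1↦8, 2↦8, 3↦4, 4↦1, 5↦4, 6↦7, 7↦4, 8↦0, 9↦0, 10↦9]  zeros at y ∈ {8, 9}
  x = 10: [0↦2, 1↦7, 2↦10, 3↦5, 4↦8, 5↦2, 6↦3, 7↦5, 8↦2, 9↦10, 10↦1]  zeros at y ∈ ∅
Collecting zeros: affine points = {(1, 6), (1, 8), (3, 3), (3, 6), (3, 7), (5, 0), (6, 0), (6, 3), (6, 7), (9, 8), (9, 9)}.
Total count |C(F_11)_aff| = 11.


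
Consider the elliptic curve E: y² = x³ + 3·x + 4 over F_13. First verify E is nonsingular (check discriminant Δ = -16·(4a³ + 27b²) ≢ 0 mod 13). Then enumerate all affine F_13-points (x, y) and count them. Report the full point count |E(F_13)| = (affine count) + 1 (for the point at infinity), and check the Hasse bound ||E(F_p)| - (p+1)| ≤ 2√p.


Affine points = {(0, 2), (0, 11), (3, 1), (3, 12), (5, 1), (5, 12), (6, 2), (6, 11), (7, 2), (7, 11), (11, 4), (11, 9), (12, 0)}; affine count = 13; |E(F_13)| = 14.

Discriminant check: Δ ∝ 4a³ + 27b² = 4·3³ + 27·4² = 4·27 + 27·16 ≡ 7 (mod 13). Nonzero ⇒ E is nonsingular.
For each x ∈ F_13, compute rhs = x³ + 3·x + 4 mod 13, then count y ∈ F_13 with y² ≡ rhs.
  x = 0: rhs = 4, matching y values: 2, 11 (2 points).
  x = 1: rhs = 8, matching y values: none (0 points).
  x = 2: rhs = 5, matching y values: none (0 points).
  x = 3: rhs = 1, matching y values: 1, 12 (2 points).
  x = 4: rhs = 2, matching y values: none (0 points).
  x = 5: rhs = 1, matching y values: 1, 12 (2 points).
  x = 6: rhs = 4, matching y values: 2, 11 (2 points).
  x = 7: rhs = 4, matching y values: 2, 11 (2 points).
  x = 8: rhs = 7, matching y values: none (0 points).
  x = 9: rhs = 6, matching y values: none (0 points).
  x = 10: rhs = 7, matching y values: none (0 points).
  x = 11: rhs = 3, matching y values: 4, 9 (2 points).
  x = 12: rhs = 0, matching y values: 0 (1 points).
Total affine count: 13.
Full point count |E(F_13)| = 13 + 1 = 14.
Hasse bound: |14 − (13+1)| = |0| = 0 ≤ 2√13 ≈ 7.2111 ✓.


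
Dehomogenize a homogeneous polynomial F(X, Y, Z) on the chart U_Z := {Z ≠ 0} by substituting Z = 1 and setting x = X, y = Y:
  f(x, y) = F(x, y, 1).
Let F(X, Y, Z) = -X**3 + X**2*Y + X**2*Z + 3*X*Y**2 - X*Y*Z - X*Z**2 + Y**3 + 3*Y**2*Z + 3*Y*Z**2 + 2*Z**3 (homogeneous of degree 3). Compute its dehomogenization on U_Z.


f(x, y) = -x**3 + x**2*y + x**2 + 3*x*y**2 - x*y - x + y**3 + 3*y**2 + 3*y + 2

On U_Z we set Z = 1. Each monomial c·X^i·Y^j·Z^k in F becomes c·x^i·y^j·1^k = c·x^i·y^j.
Substituting Z = 1: F(X, Y, 1) = -x**3 + x**2*y + x**2 + 3*x*y**2 - x*y - x + y**3 + 3*y**2 + 3*y + 2.
Note: deg(f) ≤ deg(F) = 3; strict inequality happens when F is divisible by Z (lost terms).


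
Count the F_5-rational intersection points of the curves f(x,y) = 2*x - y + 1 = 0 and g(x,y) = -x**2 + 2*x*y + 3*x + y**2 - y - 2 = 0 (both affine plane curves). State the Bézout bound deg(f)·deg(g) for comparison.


Common zeros: {(2, 0)}; count = 1; Bézout bound = 2.

deg(f) = 1, deg(g) = 2, so Bézout bound = 2.
Scan x ∈ F_5. For each x, list the y ∈ F_5 with f(x, y) ≡ 0 and those with g(x, y) ≡ 0 (mod 5); the common zeros in that column are the intersection.
  x = 0: f ≡ 0 at y ∈ {1}; g ≡ 0 at y ∈ {2, 4}; common: ∅.
  x = 1: f ≡ 0 at y ∈ {3}; g ≡ 0 at y ∈ {0, 4}; common: ∅.
  x = 2: f ≡ 0 at y ∈ {0}; g ≡ 0 at y ∈ {0, 2}; common: {0}.
  x = 3: f ≡ 0 at y ∈ {2}; g ≡ 0 at y ∈ ∅; common: ∅.
  x = 4: f ≡ 0 at y ∈ {4}; g ≡ 0 at y ∈ ∅; common: ∅.
Collecting: common zeros = {(2, 0)}, so the count is 1.
Comparison with the Bézout bound: 1 ≤ 2 = deg(f)·deg(g), as expected for curves with no common component (the affine F_5-count falls short of the bound because intersections may lie at infinity, over extension fields, or carry multiplicity).


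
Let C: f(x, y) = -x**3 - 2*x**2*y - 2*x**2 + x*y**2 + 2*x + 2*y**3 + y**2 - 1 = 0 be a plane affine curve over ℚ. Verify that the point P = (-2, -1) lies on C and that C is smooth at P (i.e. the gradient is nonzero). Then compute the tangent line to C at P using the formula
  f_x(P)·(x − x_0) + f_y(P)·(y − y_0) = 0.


Tangent line at P: -9*x - 18 = 0.

Step 1: f(-2, -1) = 0, so P lies on C.
Step 2: partial derivatives
  f_x(x, y) = -3*x**2 - 4*x*y - 4*x + y**2 + 2, f_y(x, y) = -2*x**2 + 2*x*y + 6*y**2 + 2*y.
  f_x(P) = -9, f_y(P) = 0 (gradient nonzero, so P is smooth).
Step 3: tangent line at P: -9·(x − -2) + 0·(y − -1) = 0.
Expanding: -9*x - 18 = 0.


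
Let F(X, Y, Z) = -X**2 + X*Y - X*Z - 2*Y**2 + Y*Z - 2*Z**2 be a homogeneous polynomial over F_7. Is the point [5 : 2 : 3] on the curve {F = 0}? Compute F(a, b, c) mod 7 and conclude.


F(5,2,3) ≡ 6 (mod 7); P is NOT on the curve.

Evaluate F(5, 2, 3) term-by-term (mod 7).
  -X**2 ↦ -1·25·1·1 = -25
  X*Y ↦ 1·5·2·1 = 10
  -X*Z ↦ -1·5·1·3 = -15
  -2*Y**2 ↦ -2·1·4·1 = -8
  Y*Z ↦ 1·1·2·3 = 6
  -2*Z**2 ↦ -2·1·1·9 = -18
Sum: F(5, 2, 3) = (-25) + (10) + (-15) + (-8) + (6) + (-18) = -50.
Reducing mod 7: -50 ≡ 6 (mod 7).
Since F(a, b, c) ≡ 6 ≠ 0 (mod 7), P does NOT lie on the curve.


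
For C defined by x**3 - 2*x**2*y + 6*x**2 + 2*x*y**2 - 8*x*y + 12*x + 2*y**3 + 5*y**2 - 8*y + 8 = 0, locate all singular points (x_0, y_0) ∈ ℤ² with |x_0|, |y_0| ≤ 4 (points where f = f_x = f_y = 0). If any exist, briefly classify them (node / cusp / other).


Singular points: {(-2, 0)}; classification: cusp.

Compute partial derivatives:
  f_x = 3*x**2 - 4*x*y + 12*x + 2*y**2 - 8*y + 12.
  f_y = -2*x**2 + 4*x*y - 8*x + 6*y**2 + 10*y - 8.
Scan x_0 ∈ {−4, ..., 4}. For each x_0, f_y(x_0, y) is a polynomial in y; find its integer roots y ∈ {−4, ..., 4}, then test f_x and f at those candidates.
  x = -4: f_y(-4, y) = 6*y**2 - 6*y - 8; no integer root y with |y| ≤ 4.
  x = -3: f_y(-3, y) = 6*y**2 - 2*y - 2; no integer root y with |y| ≤ 4.
  x = -2: f_y(-2, y) = 6*y**2 + 2*y; vanishes at y ∈ {0}. (-2, 0): f_x = 0, f = 0 — SINGULAR.
  x = -1: f_y(-1, y) = 6*y**2 + 6*y - 2; no integer root y with |y| ≤ 4.
  x = 0: f_y(0, y) = 6*y**2 + 10*y - 8; no integer root y with |y| ≤ 4.
  x = 1: f_y(1, y) = 6*y**2 + 14*y - 18; no integer root y with |y| ≤ 4.
  x = 2: f_y(2, y) = 6*y**2 + 18*y - 32; no integer root y with |y| ≤ 4.
  x = 3: f_y(3, y) = 6*y**2 + 22*y - 50; no integer root y with |y| ≤ 4.
  x = 4: f_y(4, y) = 6*y**2 + 26*y - 72; no integer root y with |y| ≤ 4.
Only singular point on the grid: (-2, 0).
Classify: substitute x = -2 + u, y = 0 + v and expand: f = u**3 - 2*u**2*v + 2*u*v**2 + 2*v**3 + v**2.
No constant or linear terms (consistent with a singular point). Quadratic part: v**2. Cubic part: u**3 - 2*u**2*v + 2*u*v**2 + 2*v**3.
The quadratic part v**2 is a perfect square, so there is a single (double) tangent line v = 0, i.e. y = 0. Restricting the cubic part to that line (v = 0) leaves u**3 ≠ 0, so f is not divisible by v and the branch is v² ≈ -u**3 to lowest order — this is a cusp.
Classification: cusp.


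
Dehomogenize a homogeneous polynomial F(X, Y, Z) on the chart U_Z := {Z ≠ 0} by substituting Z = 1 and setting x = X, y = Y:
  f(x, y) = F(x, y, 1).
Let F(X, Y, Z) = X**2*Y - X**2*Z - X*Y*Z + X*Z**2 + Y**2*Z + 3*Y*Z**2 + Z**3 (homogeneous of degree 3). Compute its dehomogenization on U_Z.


f(x, y) = x**2*y - x**2 - x*y + x + y**2 + 3*y + 1

On U_Z we set Z = 1. Each monomial c·X^i·Y^j·Z^k in F becomes c·x^i·y^j·1^k = c·x^i·y^j.
Substituting Z = 1: F(X, Y, 1) = x**2*y - x**2 - x*y + x + y**2 + 3*y + 1.
Note: deg(f) ≤ deg(F) = 3; strict inequality happens when F is divisible by Z (lost terms).


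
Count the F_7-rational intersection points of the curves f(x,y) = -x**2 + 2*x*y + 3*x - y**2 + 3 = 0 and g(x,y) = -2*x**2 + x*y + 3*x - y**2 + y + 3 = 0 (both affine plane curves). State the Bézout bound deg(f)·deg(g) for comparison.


Common zeros: ∅; count = 0; Bézout bound = 4.

deg(f) = 2, deg(g) = 2, so Bézout bound = 4.
Scan x ∈ F_7. For each x, list the y ∈ F_7 with f(x, y) ≡ 0 and those with g(x, y) ≡ 0 (mod 7); the common zeros in that column are the intersection.
  x = 0: f ≡ 0 at y ∈ ∅; g ≡ 0 at y ∈ ∅; common: ∅.
  x = 1: f ≡ 0 at y ∈ ∅; g ≡ 0 at y ∈ ∅; common: ∅.
  x = 2: f ≡ 0 at y ∈ {5, 6}; g ≡ 0 at y ∈ ∅; common: ∅.
  x = 3: f ≡ 0 at y ∈ ∅; g ≡ 0 at y ∈ ∅; common: ∅.
  x = 4: f ≡ 0 at y ∈ {3, 5}; g ≡ 0 at y ∈ ∅; common: ∅.
  x = 5: f ≡ 0 at y ∈ {0, 3}; g ≡ 0 at y ∈ ∅; common: ∅.
  x = 6: f ≡ 0 at y ∈ {6}; g ≡ 0 at y ∈ ∅; common: ∅.
Collecting: common zeros = ∅, so the count is 0.
Comparison with the Bézout bound: 0 ≤ 4 = deg(f)·deg(g), as expected for curves with no common component (the affine F_7-count falls short of the bound because intersections may lie at infinity, over extension fields, or carry multiplicity).


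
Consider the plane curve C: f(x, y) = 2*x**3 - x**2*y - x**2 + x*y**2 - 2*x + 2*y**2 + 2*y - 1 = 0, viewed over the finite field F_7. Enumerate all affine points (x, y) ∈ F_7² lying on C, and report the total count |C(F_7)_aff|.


Affine F_7-points: {(1, 3), (1, 6), (2, 0), (2, 4), (5, 2), (6, 1), (6, 5)}; count = 7.

For each of the 49 pairs (x, y) ∈ F_7², evaluate f(x, y) mod 7. Record the zeros.
  x = 0: [0↦6, 1↦3, 2↦4, 3↦2, 4↦4, 5↦3, 6↦6]  zeros at y ∈ ∅
  x = 1: [0↦5, 1↦2, 2↦5, 3↦0, 4↦1, 5↦1, 6↦0]  zeros at y ∈ {3, 6}
  x = 2: [0↦0, 1↦2, 2↦5, 3↦2, 4↦0, 5↦6, 6↦6]  zeros at y ∈ {0, 4}
  x = 3: [0↦3, 1↦1, 2↦2, 3↦6, 4↦6, 5↦2, 6↦1]  zeros at y ∈ ∅
  x = 4: [0↦5, 1↦4, 2↦1, 3↦3, 4↦3, 5↦1, 6↦4]  zeros at y ∈ ∅
  x = 5: [0↦4, 1↦2, 2↦0, 3↦5, 4↦3, 5↦1, 6↦6]  zeros at y ∈ {2}
  x = 6: [0↦5, 1↦0, 2↦4, 3↦3, 4↦4, 5↦0, 6↦5]  zeros at y ∈ {1, 5}
Collecting zeros: affine points = {(1, 3), (1, 6), (2, 0), (2, 4), (5, 2), (6, 1), (6, 5)}.
Total count |C(F_7)_aff| = 7.


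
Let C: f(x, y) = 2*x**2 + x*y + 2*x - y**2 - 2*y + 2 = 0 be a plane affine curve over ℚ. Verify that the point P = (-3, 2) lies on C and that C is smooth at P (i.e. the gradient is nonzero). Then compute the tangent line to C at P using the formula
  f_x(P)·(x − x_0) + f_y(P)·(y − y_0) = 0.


Tangent line at P: -8*x - 9*y - 6 = 0.

Step 1: f(-3, 2) = 0, so P lies on C.
Step 2: partial derivatives
  f_x(x, y) = 4*x + y + 2, f_y(x, y) = x - 2*y - 2.
  f_x(P) = -8, f_y(P) = -9 (gradient nonzero, so P is smooth).
Step 3: tangent line at P: -8·(x − -3) + -9·(y − 2) = 0.
Expanding: -8*x - 9*y - 6 = 0.


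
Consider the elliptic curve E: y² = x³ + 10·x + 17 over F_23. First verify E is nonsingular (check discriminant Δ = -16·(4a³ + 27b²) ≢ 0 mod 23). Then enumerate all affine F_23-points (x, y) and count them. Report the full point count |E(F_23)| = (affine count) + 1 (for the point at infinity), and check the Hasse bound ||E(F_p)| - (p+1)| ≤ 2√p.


Affine points = {(4, 11), (4, 12), (5, 10), (5, 13), (7, 4), (7, 19), (9, 10), (9, 13), (10, 6), (10, 17), (11, 3), (11, 20), (12, 5), (12, 18), (14, 7), (14, 16), (15, 0), (16, 8), (16, 15), (18, 7), (18, 16), (20, 11), (20, 12), (21, 9), (21, 14), (22, 11), (22, 12)}; affine count = 27; |E(F_23)| = 28.

Discriminant check: Δ ∝ 4a³ + 27b² = 4·10³ + 27·17² = 4·1000 + 27·289 ≡ 4 (mod 23). Nonzero ⇒ E is nonsingular.
For each x ∈ F_23, compute rhs = x³ + 10·x + 17 mod 23, then count y ∈ F_23 with y² ≡ rhs.
  x = 0: rhs = 17, matching y values: none (0 points).
  x = 1: rhs = 5, matching y values: none (0 points).
  x = 2: rhs = 22, matching y values: none (0 points).
  x = 3: rhs = 5, matching y values: none (0 points).
  x = 4: rhs = 6, matching y values: 11, 12 (2 points).
  x = 5: rhs = 8, matching y values: 10, 13 (2 points).
  x = 6: rhs = 17, matching y values: none (0 points).
  x = 7: rhs = 16, matching y values: 4, 19 (2 points).
  x = 8: rhs = 11, matching y values: none (0 points).
  x = 9: rhs = 8, matching y values: 10, 13 (2 points).
  x = 10: rhs = 13, matching y values: 6, 17 (2 points).
  x = 11: rhs = 9, matching y values: 3, 20 (2 points).
  x = 12: rhs = 2, matching y values: 5, 18 (2 points).
  x = 13: rhs = 21, matching y values: none (0 points).
  x = 14: rhs = 3, matching y values: 7, 16 (2 points).
  x = 15: rhs = 0, matching y values: 0 (1 points).
  x = 16: rhs = 18, matching y values: 8, 15 (2 points).
  x = 17: rhs = 17, matching y values: none (0 points).
  x = 18: rhs = 3, matching y values: 7, 16 (2 points).
  x = 19: rhs = 5, matching y values: none (0 points).
  x = 20: rhs = 6, matching y values: 11, 12 (2 points).
  x = 21: rhs = 12, matching y values: 9, 14 (2 points).
  x = 22: rhs = 6, matching y values: 11, 12 (2 points).
Total affine count: 27.
Full point count |E(F_23)| = 27 + 1 = 28.
Hasse bound: |28 − (23+1)| = |4| = 4 ≤ 2√23 ≈ 9.5917 ✓.


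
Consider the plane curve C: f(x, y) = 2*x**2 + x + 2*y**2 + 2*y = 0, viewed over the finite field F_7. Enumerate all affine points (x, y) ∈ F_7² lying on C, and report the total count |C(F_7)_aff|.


Affine F_7-points: {(0, 0), (0, 6), (1, 1), (1, 5), (2, 1), (2, 5), (3, 0), (3, 6)}; count = 8.

For each of the 49 pairs (x, y) ∈ F_7², evaluate f(x, y) mod 7. Record the zeros.
  x = 0: [0↦0, 1↦4, 2↦5, 3↦3, 4↦5, 5↦4, 6↦0]  zeros at y ∈ {0, 6}
  x = 1: [0↦3, 1↦0, 2↦1, 3↦6, 4↦1, 5↦0, 6↦3]  zeros at y ∈ {1, 5}
  x = 2: [0↦3, 1↦0, 2↦1, 3↦6, 4↦1, 5↦0, 6↦3]  zeros at y ∈ {1, 5}
  x = 3: [0↦0, 1↦4, 2↦5, 3↦3, 4↦5, 5↦4, 6↦0]  zeros at y ∈ {0, 6}
  x = 4: [0↦1, 1↦5, 2↦6, 3↦4, 4↦6, 5↦5, 6↦1]  zeros at y ∈ ∅
  x = 5: [0↦6, 1↦3, 2↦4, 3↦2, 4↦4, 5↦3, 6↦6]  zeros at y ∈ ∅
  x = 6: [0↦1, 1↦5, 2↦6, 3↦4, 4↦6, 5↦5, 6↦1]  zeros at y ∈ ∅
Collecting zeros: affine points = {(0, 0), (0, 6), (1, 1), (1, 5), (2, 1), (2, 5), (3, 0), (3, 6)}.
Total count |C(F_7)_aff| = 8.


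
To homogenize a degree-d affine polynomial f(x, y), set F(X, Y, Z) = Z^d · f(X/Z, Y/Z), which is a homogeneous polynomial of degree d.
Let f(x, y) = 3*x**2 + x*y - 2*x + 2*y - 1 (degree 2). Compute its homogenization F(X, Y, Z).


F(X, Y, Z) = 3*X**2 + X*Y - 2*X*Z + 2*Y*Z - Z**2

deg(f) = 2.
Substitute x = X/Z, y = Y/Z into f, then multiply by Z^2.
  monomial 3·x^2·y^0 ↦ 3·X^2·Y^0·Z^0.
  monomial 1·x^1·y^1 ↦ 1·X^1·Y^1·Z^0.
  monomial -2·x^1·y^0 ↦ -2·X^1·Y^0·Z^1.
  monomial 2·x^0·y^1 ↦ 2·X^0·Y^1·Z^1.
  monomial -1·x^0·y^0 ↦ -1·X^0·Y^0·Z^2.
Collecting: F(X, Y, Z) = 3*X**2 + X*Y - 2*X*Z + 2*Y*Z - Z**2.


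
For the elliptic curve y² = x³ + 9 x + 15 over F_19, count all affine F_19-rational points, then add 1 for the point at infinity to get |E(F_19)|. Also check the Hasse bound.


Affine points = {(1, 5), (1, 14), (4, 1), (4, 18), (6, 0), (11, 1), (11, 18), (13, 7), (13, 12), (14, 4), (14, 15), (18, 9), (18, 10)}; affine count = 13; |E(F_19)| = 14.

Discriminant check: Δ ∝ 4a³ + 27b² = 4·9³ + 27·15² = 4·729 + 27·225 ≡ 4 (mod 19). Nonzero ⇒ E is nonsingular.
For each x ∈ F_19, compute rhs = x³ + 9·x + 15 mod 19, then count y ∈ F_19 with y² ≡ rhs.
  x = 0: rhs = 15, matching y values: none (0 points).
  x = 1: rhs = 6, matching y values: 5, 14 (2 points).
  x = 2: rhs = 3, matching y values: none (0 points).
  x = 3: rhs = 12, matching y values: none (0 points).
  x = 4: rhs = 1, matching y values: 1, 18 (2 points).
  x = 5: rhs = 14, matching y values: none (0 points).
  x = 6: rhs = 0, matching y values: 0 (1 points).
  x = 7: rhs = 3, matching y values: none (0 points).
  x = 8: rhs = 10, matching y values: none (0 points).
  x = 9: rhs = 8, matching y values: none (0 points).
  x = 10: rhs = 3, matching y values: none (0 points).
  x = 11: rhs = 1, matching y values: 1, 18 (2 points).
  x = 12: rhs = 8, matching y values: none (0 points).
  x = 13: rhs = 11, matching y values: 7, 12 (2 points).
  x = 14: rhs = 16, matching y values: 4, 15 (2 points).
  x = 15: rhs = 10, matching y values: none (0 points).
  x = 16: rhs = 18, matching y values: none (0 points).
  x = 17: rhs = 8, matching y values: none (0 points).
  x = 18: rhs = 5, matching y values: 9, 10 (2 points).
Total affine count: 13.
Full point count |E(F_19)| = 13 + 1 = 14.
Hasse bound: |14 − (19+1)| = |-6| = 6 ≤ 2√19 ≈ 8.7178 ✓.


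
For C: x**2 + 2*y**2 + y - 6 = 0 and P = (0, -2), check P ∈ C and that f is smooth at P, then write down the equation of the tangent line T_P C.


Tangent line at P: -7*y - 14 = 0.

Step 1: f(0, -2) = 0, so P lies on C.
Step 2: partial derivatives
  f_x(x, y) = 2*x, f_y(x, y) = 4*y + 1.
  f_x(P) = 0, f_y(P) = -7 (gradient nonzero, so P is smooth).
Step 3: tangent line at P: 0·(x − 0) + -7·(y − -2) = 0.
Expanding: -7*y - 14 = 0.


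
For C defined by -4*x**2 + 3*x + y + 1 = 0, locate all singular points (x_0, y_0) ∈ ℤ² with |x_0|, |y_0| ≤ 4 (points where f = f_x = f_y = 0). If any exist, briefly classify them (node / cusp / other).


No singular points in the scanned grid; C is smooth there.

Compute partial derivatives:
  f_x = 3 - 8*x.
  f_y = 1.
f_y = 1 is a nonzero constant, so f_y never vanishes: no point (x, y) can satisfy f = f_x = f_y = 0. In particular no (x, y) ∈ {−4, ..., 4}² is singular; the curve is smooth.


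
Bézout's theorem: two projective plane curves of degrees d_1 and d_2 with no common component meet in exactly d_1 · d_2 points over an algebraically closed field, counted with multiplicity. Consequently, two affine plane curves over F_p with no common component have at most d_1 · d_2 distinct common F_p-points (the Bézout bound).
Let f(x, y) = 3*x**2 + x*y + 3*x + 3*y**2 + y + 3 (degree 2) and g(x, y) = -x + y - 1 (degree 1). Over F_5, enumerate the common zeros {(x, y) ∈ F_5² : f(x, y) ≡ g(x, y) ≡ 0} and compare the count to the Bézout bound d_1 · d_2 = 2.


Common zeros: {(1, 2)}; count = 1; Bézout bound = 2.

deg(f) = 2, deg(g) = 1, so Bézout bound = 2.
Scan x ∈ F_5. For each x, list the y ∈ F_5 with f(x, y) ≡ 0 and those with g(x, y) ≡ 0 (mod 5); the common zeros in that column are the intersection.
  x = 0: f ≡ 0 at y ∈ {4}; g ≡ 0 at y ∈ {1}; common: ∅.
  x = 1: f ≡ 0 at y ∈ {2, 4}; g ≡ 0 at y ∈ {2}; common: {2}.
  x = 2: f ≡ 0 at y ∈ ∅; g ≡ 0 at y ∈ {3}; common: ∅.
  x = 3: f ≡ 0 at y ∈ ∅; g ≡ 0 at y ∈ {4}; common: ∅.
  x = 4: f ≡ 0 at y ∈ {2, 3}; g ≡ 0 at y ∈ {0}; common: ∅.
Collecting: common zeros = {(1, 2)}, so the count is 1.
Comparison with the Bézout bound: 1 ≤ 2 = deg(f)·deg(g), as expected for curves with no common component (the affine F_5-count falls short of the bound because intersections may lie at infinity, over extension fields, or carry multiplicity).


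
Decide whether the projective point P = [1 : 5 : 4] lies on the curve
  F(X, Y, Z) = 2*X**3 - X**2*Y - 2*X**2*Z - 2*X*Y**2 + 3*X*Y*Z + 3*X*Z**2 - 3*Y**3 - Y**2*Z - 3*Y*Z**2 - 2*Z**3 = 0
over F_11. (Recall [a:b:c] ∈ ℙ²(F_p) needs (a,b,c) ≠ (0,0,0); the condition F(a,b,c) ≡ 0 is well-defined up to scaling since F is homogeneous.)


F(1,5,4) ≡ 7 (mod 11); P is NOT on the curve.

Evaluate F(1, 5, 4) term-by-term (mod 11).
  2*X**3 ↦ 2·1·1·1 = 2
  -X**2*Y ↦ -1·1·5·1 = -5
  -2*X**2*Z ↦ -2·1·1·4 = -8
  -2*X*Y**2 ↦ -2·1·25·1 = -50
  3*X*Y*Z ↦ 3·1·5·4 = 60
  3*X*Z**2 ↦ 3·1·1·16 = 48
  -3*Y**3 ↦ -3·1·125·1 = -375
  -Y**2*Z ↦ -1·1·25·4 = -100
  -3*Y*Z**2 ↦ -3·1·5·16 = -240
  -2*Z**3 ↦ -2·1·1·64 = -128
Sum: F(1, 5, 4) = (2) + (-5) + (-8) + (-50) + (60) + (48) + (-375) + (-100) + (-240) + (-128) = -796.
Reducing mod 11: -796 ≡ 7 (mod 11).
Since F(a, b, c) ≡ 7 ≠ 0 (mod 11), P does NOT lie on the curve.


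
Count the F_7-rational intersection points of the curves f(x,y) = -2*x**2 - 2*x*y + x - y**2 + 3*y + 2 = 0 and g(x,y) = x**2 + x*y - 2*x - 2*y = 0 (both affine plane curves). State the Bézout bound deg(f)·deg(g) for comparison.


Common zeros: ∅; count = 0; Bézout bound = 4.

deg(f) = 2, deg(g) = 2, so Bézout bound = 4.
Scan x ∈ F_7. For each x, list the y ∈ F_7 with f(x, y) ≡ 0 and those with g(x, y) ≡ 0 (mod 7); the common zeros in that column are the intersection.
  x = 0: f ≡ 0 at y ∈ ∅; g ≡ 0 at y ∈ {0}; common: ∅.
  x = 1: f ≡ 0 at y ∈ ∅; g ≡ 0 at y ∈ {6}; common: ∅.
  x = 2: f ≡ 0 at y ∈ ∅; g ≡ 0 at y ∈ {0, 1, 2, 3, 4, 5, 6}; common: ∅.
  x = 3: f ≡ 0 at y ∈ ∅; g ≡ 0 at y ∈ {4}; common: ∅.
  x = 4: f ≡ 0 at y ∈ ∅; g ≡ 0 at y ∈ {3}; common: ∅.
  x = 5: f ≡ 0 at y ∈ ∅; g ≡ 0 at y ∈ {2}; common: ∅.
  x = 6: f ≡ 0 at y ∈ {6}; g ≡ 0 at y ∈ {1}; common: ∅.
Collecting: common zeros = ∅, so the count is 0.
Comparison with the Bézout bound: 0 ≤ 4 = deg(f)·deg(g), as expected for curves with no common component (the affine F_7-count falls short of the bound because intersections may lie at infinity, over extension fields, or carry multiplicity).


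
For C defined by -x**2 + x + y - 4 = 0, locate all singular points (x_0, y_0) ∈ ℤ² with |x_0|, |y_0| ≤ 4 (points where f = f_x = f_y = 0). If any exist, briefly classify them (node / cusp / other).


No singular points in the scanned grid; C is smooth there.

Compute partial derivatives:
  f_x = 1 - 2*x.
  f_y = 1.
f_y = 1 is a nonzero constant, so f_y never vanishes: no point (x, y) can satisfy f = f_x = f_y = 0. In particular no (x, y) ∈ {−4, ..., 4}² is singular; the curve is smooth.


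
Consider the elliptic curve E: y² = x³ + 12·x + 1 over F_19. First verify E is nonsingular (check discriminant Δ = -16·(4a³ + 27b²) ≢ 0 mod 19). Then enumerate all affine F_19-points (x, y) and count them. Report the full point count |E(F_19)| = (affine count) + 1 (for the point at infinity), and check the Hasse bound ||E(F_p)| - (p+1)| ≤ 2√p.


Affine points = {(0, 1), (0, 18), (3, 8), (3, 11), (6, 2), (6, 17), (8, 1), (8, 18), (10, 0), (11, 1), (11, 18), (12, 7), (12, 12), (13, 6), (13, 13), (14, 5), (14, 14), (17, 8), (17, 11), (18, 8), (18, 11)}; affine count = 21; |E(F_19)| = 22.

Discriminant check: Δ ∝ 4a³ + 27b² = 4·12³ + 27·1² = 4·1728 + 27·1 ≡ 4 (mod 19). Nonzero ⇒ E is nonsingular.
For each x ∈ F_19, compute rhs = x³ + 12·x + 1 mod 19, then count y ∈ F_19 with y² ≡ rhs.
  x = 0: rhs = 1, matching y values: 1, 18 (2 points).
  x = 1: rhs = 14, matching y values: none (0 points).
  x = 2: rhs = 14, matching y values: none (0 points).
  x = 3: rhs = 7, matching y values: 8, 11 (2 points).
  x = 4: rhs = 18, matching y values: none (0 points).
  x = 5: rhs = 15, matching y values: none (0 points).
  x = 6: rhs = 4, matching y values: 2, 17 (2 points).
  x = 7: rhs = 10, matching y values: none (0 points).
  x = 8: rhs = 1, matching y values: 1, 18 (2 points).
  x = 9: rhs = 2, matching y values: none (0 points).
  x = 10: rhs = 0, matching y values: 0 (1 points).
  x = 11: rhs = 1, matching y values: 1, 18 (2 points).
  x = 12: rhs = 11, matching y values: 7, 12 (2 points).
  x = 13: rhs = 17, matching y values: 6, 13 (2 points).
  x = 14: rhs = 6, matching y values: 5, 14 (2 points).
  x = 15: rhs = 3, matching y values: none (0 points).
  x = 16: rhs = 14, matching y values: none (0 points).
  x = 17: rhs = 7, matching y values: 8, 11 (2 points).
  x = 18: rhs = 7, matching y values: 8, 11 (2 points).
Total affine count: 21.
Full point count |E(F_19)| = 21 + 1 = 22.
Hasse bound: |22 − (19+1)| = |2| = 2 ≤ 2√19 ≈ 8.7178 ✓.


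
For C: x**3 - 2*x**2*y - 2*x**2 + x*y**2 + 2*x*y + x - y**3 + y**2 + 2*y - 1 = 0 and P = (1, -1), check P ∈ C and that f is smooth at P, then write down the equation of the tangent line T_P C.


Tangent line at P: 3*x - 5*y - 8 = 0.

Step 1: f(1, -1) = 0, so P lies on C.
Step 2: partial derivatives
  f_x(x, y) = 3*x**2 - 4*x*y - 4*x + y**2 + 2*y + 1, f_y(x, y) = -2*x**2 + 2*x*y + 2*x - 3*y**2 + 2*y + 2.
  f_x(P) = 3, f_y(P) = -5 (gradient nonzero, so P is smooth).
Step 3: tangent line at P: 3·(x − 1) + -5·(y − -1) = 0.
Expanding: 3*x - 5*y - 8 = 0.


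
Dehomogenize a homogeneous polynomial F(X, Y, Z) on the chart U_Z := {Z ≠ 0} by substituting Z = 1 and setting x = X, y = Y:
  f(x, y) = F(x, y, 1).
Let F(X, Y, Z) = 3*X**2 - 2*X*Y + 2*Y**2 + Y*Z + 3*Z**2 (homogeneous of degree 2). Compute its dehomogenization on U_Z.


f(x, y) = 3*x**2 - 2*x*y + 2*y**2 + y + 3

On U_Z we set Z = 1. Each monomial c·X^i·Y^j·Z^k in F becomes c·x^i·y^j·1^k = c·x^i·y^j.
Substituting Z = 1: F(X, Y, 1) = 3*x**2 - 2*x*y + 2*y**2 + y + 3.
Note: deg(f) ≤ deg(F) = 2; strict inequality happens when F is divisible by Z (lost terms).


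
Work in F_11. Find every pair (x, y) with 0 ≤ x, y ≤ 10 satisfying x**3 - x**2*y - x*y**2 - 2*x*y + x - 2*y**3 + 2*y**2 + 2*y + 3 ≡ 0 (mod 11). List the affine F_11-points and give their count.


Affine F_11-points: {(0, 5), (2, 7), (3, 0), (5, 6), (5, 10), (6, 6), (6, 7), (7, 4), (8, 9), (9, 8), (10, 7)}; count = 11.

For each of the 121 pairs (x, y) ∈ F_11², evaluate f(x, y) mod 11. Record the zeros.
  x = 0: [0↦3, 1↦5, 2↦10, 3↦6, 4↦3, 5↦0, 6↦7, 7↦1, 8↦3, 9↦1, 10↦5]  zeros at y ∈ {5}
  x = 1: [0↦5, 1↦3, 2↦2, 3↦1, 4↦10, 5↦6, 6↦10, 7↦10, 8↦5, 9↦5, 10↦9]  zeros at y ∈ ∅
  x = 2: [0↦2, 1↦5, 2↦7, 3↦7, 4↦4, 5↦8, 6↦7, 7↦0, 8↦8, 9↦8, 10↦10]  zeros at y ∈ {7}
  x = 3: [0↦0, 1↦6, 2↦9, 3↦8, 4↦2, 5↦1, 6↦4, 7↦10, 8↦7, 9↦5, 10↦3]  zeros at y ∈ {0}
  x = 4: [0↦5, 1↦1, 2↦3, 3↦10, 4↦10, 5↦2, 6↦7, 7↦2, 8↦8, 9↦2, 10↦5]  zeros at y ∈ ∅
  x = 5: [0↦1, 1↦7, 2↦6, 3↦8, 4↦1, 5↦6, 6↦0, 7↦4, 8↦6, 9↦5, 10↦0]  zeros at y ∈ {6, 10}
  x = 6: [0↦5, 1↦8, 2↦2, 3↦8, 4↦3, 5↦8, 6↦0, 7↦0, 8↦7, 9↦9, 10↦5]  zeros at y ∈ {6, 7}
  x = 7: [0↦1, 1↦10, 2↦8, 3↦5, 4↦0, 5↦3, 6↦2, 7↦7, 8↦6, 9↦9, 10↦4]  zeros at y ∈ {4}
  x = 8: [0↦6, 1↦8, 2↦8, 3↦5, 4↦9, 5↦8, 6↦1, 7↦9, 8↦9, 9↦0, 10↦3]  zeros at y ∈ {9}
  x = 9: [0↦4, 1↦8, 2↦8, 3↦3, 4↦3, 5↦7, 6↦3, 7↦1, 8↦0, 9↦10, 10↦8]  zeros at y ∈ {8}
  x = 10: [0↦1, 1↦5, 2↦3, 3↦5, 4↦10, 5↦6, 6↦3, 7↦0, 8↦7, 9↦1, 10↦3]  zeros at y ∈ {7}
Collecting zeros: affine points = {(0, 5), (2, 7), (3, 0), (5, 6), (5, 10), (6, 6), (6, 7), (7, 4), (8, 9), (9, 8), (10, 7)}.
Total count |C(F_11)_aff| = 11.


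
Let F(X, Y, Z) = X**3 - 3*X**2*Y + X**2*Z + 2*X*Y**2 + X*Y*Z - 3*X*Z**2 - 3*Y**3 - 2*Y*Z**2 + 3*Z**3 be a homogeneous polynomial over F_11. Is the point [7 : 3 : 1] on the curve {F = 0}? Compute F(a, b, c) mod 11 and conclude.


F(7,3,1) ≡ 4 (mod 11); P is NOT on the curve.

Evaluate F(7, 3, 1) term-by-term (mod 11).
  X**3 ↦ 1·343·1·1 = 343
  -3*X**2*Y ↦ -3·49·3·1 = -441
  X**2*Z ↦ 1·49·1·1 = 49
  2*X*Y**2 ↦ 2·7·9·1 = 126
  X*Y*Z ↦ 1·7·3·1 = 21
  -3*X*Z**2 ↦ -3·7·1·1 = -21
  -3*Y**3 ↦ -3·1·27·1 = -81
  -2*Y*Z**2 ↦ -2·1·3·1 = -6
  3*Z**3 ↦ 3·1·1·1 = 3
Sum: F(7, 3, 1) = (343) + (-441) + (49) + (126) + (21) + (-21) + (-81) + (-6) + (3) = -7.
Reducing mod 11: -7 ≡ 4 (mod 11).
Since F(a, b, c) ≡ 4 ≠ 0 (mod 11), P does NOT lie on the curve.


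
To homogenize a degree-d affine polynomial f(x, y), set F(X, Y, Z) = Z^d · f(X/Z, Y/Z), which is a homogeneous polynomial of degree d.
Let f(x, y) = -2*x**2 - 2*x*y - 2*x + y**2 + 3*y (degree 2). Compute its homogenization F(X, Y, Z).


F(X, Y, Z) = -2*X**2 - 2*X*Y - 2*X*Z + Y**2 + 3*Y*Z

deg(f) = 2.
Substitute x = X/Z, y = Y/Z into f, then multiply by Z^2.
  monomial -2·x^2·y^0 ↦ -2·X^2·Y^0·Z^0.
  monomial -2·x^1·y^1 ↦ -2·X^1·Y^1·Z^0.
  monomial -2·x^1·y^0 ↦ -2·X^1·Y^0·Z^1.
  monomial 1·x^0·y^2 ↦ 1·X^0·Y^2·Z^0.
  monomial 3·x^0·y^1 ↦ 3·X^0·Y^1·Z^1.
Collecting: F(X, Y, Z) = -2*X**2 - 2*X*Y - 2*X*Z + Y**2 + 3*Y*Z.


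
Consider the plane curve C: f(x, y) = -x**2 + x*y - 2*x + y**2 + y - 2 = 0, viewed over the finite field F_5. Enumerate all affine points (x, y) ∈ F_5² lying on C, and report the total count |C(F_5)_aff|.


Affine F_5-points: {(0, 1), (0, 3), (1, 0), (1, 3), (2, 0), (2, 2), (3, 2), (3, 4), (4, 1), (4, 4)}; count = 10.

For each of the 25 pairs (x, y) ∈ F_5², evaluate f(x, y) mod 5. Record the zeros.
  x = 0: [0↦3, 1↦0, 2↦4, 3↦0, 4↦3]  zeros at y ∈ {1, 3}
  x = 1: [0↦0, 1↦3, 2↦3, 3↦0, 4↦4]  zeros at y ∈ {0, 3}
  x = 2: [0↦0, 1↦4, 2↦0, 3↦3, 4↦3]  zeros at y ∈ {0, 2}
  x = 3: [0↦3, 1↦3, 2↦0, 3↦4, 4↦0]  zeros at y ∈ {2, 4}
  x = 4: [0↦4, 1↦0, 2↦3, 3↦3, 4↦0]  zeros at y ∈ {1, 4}
Collecting zeros: affine points = {(0, 1), (0, 3), (1, 0), (1, 3), (2, 0), (2, 2), (3, 2), (3, 4), (4, 1), (4, 4)}.
Total count |C(F_5)_aff| = 10.


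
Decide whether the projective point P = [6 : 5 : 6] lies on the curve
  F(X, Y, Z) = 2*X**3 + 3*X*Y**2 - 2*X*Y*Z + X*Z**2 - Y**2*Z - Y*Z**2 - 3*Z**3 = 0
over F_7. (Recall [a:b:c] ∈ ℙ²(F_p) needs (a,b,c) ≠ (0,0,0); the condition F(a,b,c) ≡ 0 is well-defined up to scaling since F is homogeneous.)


F(6,5,6) ≡ 5 (mod 7); P is NOT on the curve.

Evaluate F(6, 5, 6) term-by-term (mod 7).
  2*X**3 ↦ 2·216·1·1 = 432
  3*X*Y**2 ↦ 3·6·25·1 = 450
  -2*X*Y*Z ↦ -2·6·5·6 = -360
  X*Z**2 ↦ 1·6·1·36 = 216
  -Y**2*Z ↦ -1·1·25·6 = -150
  -Y*Z**2 ↦ -1·1·5·36 = -180
  -3*Z**3 ↦ -3·1·1·216 = -648
Sum: F(6, 5, 6) = (432) + (450) + (-360) + (216) + (-150) + (-180) + (-648) = -240.
Reducing mod 7: -240 ≡ 5 (mod 7).
Since F(a, b, c) ≡ 5 ≠ 0 (mod 7), P does NOT lie on the curve.


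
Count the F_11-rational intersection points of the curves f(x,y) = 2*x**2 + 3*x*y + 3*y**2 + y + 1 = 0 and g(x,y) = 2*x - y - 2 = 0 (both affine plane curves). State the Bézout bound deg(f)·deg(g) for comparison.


Common zeros: {(0, 9), (8, 3)}; count = 2; Bézout bound = 2.

deg(f) = 2, deg(g) = 1, so Bézout bound = 2.
Scan x ∈ F_11. For each x, list the y ∈ F_11 with f(x, y) ≡ 0 and those with g(x, y) ≡ 0 (mod 11); the common zeros in that column are the intersection.
  x = 0: f ≡ 0 at y ∈ {9}; g ≡ 0 at y ∈ {9}; common: {9}.
  x = 1: f ≡ 0 at y ∈ ∅; g ≡ 0 at y ∈ {0}; common: ∅.
  x = 2: f ≡ 0 at y ∈ ∅; g ≡ 0 at y ∈ {2}; common: ∅.
  x = 3: f ≡ 0 at y ∈ {6, 9}; g ≡ 0 at y ∈ {4}; common: ∅.
  x = 4: f ≡ 0 at y ∈ {0, 3}; g ≡ 0 at y ∈ {6}; common: ∅.
  x = 5: f ≡ 0 at y ∈ ∅; g ≡ 0 at y ∈ {8}; common: ∅.
  x = 6: f ≡ 0 at y ∈ ∅; g ≡ 0 at y ∈ {10}; common: ∅.
  x = 7: f ≡ 0 at y ∈ {0}; g ≡ 0 at y ∈ {1}; common: ∅.
  x = 8: f ≡ 0 at y ∈ {3, 7}; g ≡ 0 at y ∈ {3}; common: {3}.
  x = 9: f ≡ 0 at y ∈ {2, 7}; g ≡ 0 at y ∈ {5}; common: ∅.
  x = 10: f ≡ 0 at y ∈ {2, 6}; g ≡ 0 at y ∈ {7}; common: ∅.
Collecting: common zeros = {(0, 9), (8, 3)}, so the count is 2.
Comparison with the Bézout bound: 2 ≤ 2 = deg(f)·deg(g), as expected for curves with no common component (the bound is attained).


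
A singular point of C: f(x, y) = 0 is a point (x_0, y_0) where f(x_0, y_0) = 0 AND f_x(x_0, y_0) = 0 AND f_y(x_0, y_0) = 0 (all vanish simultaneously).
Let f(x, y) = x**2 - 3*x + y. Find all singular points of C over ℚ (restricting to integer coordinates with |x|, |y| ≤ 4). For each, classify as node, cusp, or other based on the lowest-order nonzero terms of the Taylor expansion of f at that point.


No singular points in the scanned grid; C is smooth there.

Compute partial derivatives:
  f_x = 2*x - 3.
  f_y = 1.
f_y = 1 is a nonzero constant, so f_y never vanishes: no point (x, y) can satisfy f = f_x = f_y = 0. In particular no (x, y) ∈ {−4, ..., 4}² is singular; the curve is smooth.


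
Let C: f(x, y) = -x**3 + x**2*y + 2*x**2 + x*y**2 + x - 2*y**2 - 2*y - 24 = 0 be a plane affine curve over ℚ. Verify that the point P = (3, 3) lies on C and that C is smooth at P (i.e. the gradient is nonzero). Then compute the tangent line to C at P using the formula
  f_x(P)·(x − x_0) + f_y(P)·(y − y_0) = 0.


Tangent line at P: 13*x + 13*y - 78 = 0.

Step 1: f(3, 3) = 0, so P lies on C.
Step 2: partial derivatives
  f_x(x, y) = -3*x**2 + 2*x*y + 4*x + y**2 + 1, f_y(x, y) = x**2 + 2*x*y - 4*y - 2.
  f_x(P) = 13, f_y(P) = 13 (gradient nonzero, so P is smooth).
Step 3: tangent line at P: 13·(x − 3) + 13·(y − 3) = 0.
Expanding: 13*x + 13*y - 78 = 0.


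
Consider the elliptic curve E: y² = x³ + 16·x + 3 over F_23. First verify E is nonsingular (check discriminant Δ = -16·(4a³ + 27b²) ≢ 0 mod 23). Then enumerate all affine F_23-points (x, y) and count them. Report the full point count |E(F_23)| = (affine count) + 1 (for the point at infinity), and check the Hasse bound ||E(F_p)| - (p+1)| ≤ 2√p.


Affine points = {(0, 7), (0, 16), (3, 3), (3, 20), (4, 4), (4, 19), (5, 1), (5, 22), (6, 4), (6, 19), (9, 5), (9, 18), (10, 6), (10, 17), (13, 4), (13, 19), (14, 2), (14, 21), (16, 10), (16, 13), (17, 6), (17, 17), (19, 6), (19, 17), (21, 3), (21, 20), (22, 3), (22, 20)}; affine count = 28; |E(F_23)| = 29.

Discriminant check: Δ ∝ 4a³ + 27b² = 4·16³ + 27·3² = 4·4096 + 27·9 ≡ 21 (mod 23). Nonzero ⇒ E is nonsingular.
For each x ∈ F_23, compute rhs = x³ + 16·x + 3 mod 23, then count y ∈ F_23 with y² ≡ rhs.
  x = 0: rhs = 3, matching y values: 7, 16 (2 points).
  x = 1: rhs = 20, matching y values: none (0 points).
  x = 2: rhs = 20, matching y values: none (0 points).
  x = 3: rhs = 9, matching y values: 3, 20 (2 points).
  x = 4: rhs = 16, matching y values: 4, 19 (2 points).
  x = 5: rhs = 1, matching y values: 1, 22 (2 points).
  x = 6: rhs = 16, matching y values: 4, 19 (2 points).
  x = 7: rhs = 21, matching y values: none (0 points).
  x = 8: rhs = 22, matching y values: none (0 points).
  x = 9: rhs = 2, matching y values: 5, 18 (2 points).
  x = 10: rhs = 13, matching y values: 6, 17 (2 points).
  x = 11: rhs = 15, matching y values: none (0 points).
  x = 12: rhs = 14, matching y values: none (0 points).
  x = 13: rhs = 16, matching y values: 4, 19 (2 points).
  x = 14: rhs = 4, matching y values: 2, 21 (2 points).
  x = 15: rhs = 7, matching y values: none (0 points).
  x = 16: rhs = 8, matching y values: 10, 13 (2 points).
  x = 17: rhs = 13, matching y values: 6, 17 (2 points).
  x = 18: rhs = 5, matching y values: none (0 points).
  x = 19: rhs = 13, matching y values: 6, 17 (2 points).
  x = 20: rhs = 20, matching y values: none (0 points).
  x = 21: rhs = 9, matching y values: 3, 20 (2 points).
  x = 22: rhs = 9, matching y values: 3, 20 (2 points).
Total affine count: 28.
Full point count |E(F_23)| = 28 + 1 = 29.
Hasse bound: |29 − (23+1)| = |5| = 5 ≤ 2√23 ≈ 9.5917 ✓.


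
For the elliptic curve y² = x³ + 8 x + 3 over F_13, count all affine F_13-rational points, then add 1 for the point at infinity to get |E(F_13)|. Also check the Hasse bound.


Affine points = {(0, 4), (0, 9), (1, 5), (1, 8), (2, 1), (2, 12), (5, 5), (5, 8), (7, 5), (7, 8), (10, 2), (10, 11)}; affine count = 12; |E(F_13)| = 13.

Discriminant check: Δ ∝ 4a³ + 27b² = 4·8³ + 27·3² = 4·512 + 27·9 ≡ 3 (mod 13). Nonzero ⇒ E is nonsingular.
For each x ∈ F_13, compute rhs = x³ + 8·x + 3 mod 13, then count y ∈ F_13 with y² ≡ rhs.
  x = 0: rhs = 3, matching y values: 4, 9 (2 points).
  x = 1: rhs = 12, matching y values: 5, 8 (2 points).
  x = 2: rhs = 1, matching y values: 1, 12 (2 points).
  x = 3: rhs = 2, matching y values: none (0 points).
  x = 4: rhs = 8, matching y values: none (0 points).
  x = 5: rhs = 12, matching y values: 5, 8 (2 points).
  x = 6: rhs = 7, matching y values: none (0 points).
  x = 7: rhs = 12, matching y values: 5, 8 (2 points).
  x = 8: rhs = 7, matching y values: none (0 points).
  x = 9: rhs = 11, matching y values: none (0 points).
  x = 10: rhs = 4, matching y values: 2, 11 (2 points).
  x = 11: rhs = 5, matching y values: none (0 points).
  x = 12: rhs = 7, matching y values: none (0 points).
Total affine count: 12.
Full point count |E(F_13)| = 12 + 1 = 13.
Hasse bound: |13 − (13+1)| = |-1| = 1 ≤ 2√13 ≈ 7.2111 ✓.


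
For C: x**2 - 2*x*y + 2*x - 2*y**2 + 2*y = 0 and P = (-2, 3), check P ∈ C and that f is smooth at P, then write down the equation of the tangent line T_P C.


Tangent line at P: -8*x - 6*y + 2 = 0.

Step 1: f(-2, 3) = 0, so P lies on C.
Step 2: partial derivatives
  f_x(x, y) = 2*x - 2*y + 2, f_y(x, y) = -2*x - 4*y + 2.
  f_x(P) = -8, f_y(P) = -6 (gradient nonzero, so P is smooth).
Step 3: tangent line at P: -8·(x − -2) + -6·(y − 3) = 0.
Expanding: -8*x - 6*y + 2 = 0.


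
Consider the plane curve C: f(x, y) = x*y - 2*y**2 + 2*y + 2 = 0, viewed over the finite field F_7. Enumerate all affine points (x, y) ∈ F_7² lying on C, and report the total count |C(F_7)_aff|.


Affine F_7-points: {(1, 2), (1, 3), (2, 4), (2, 5), (5, 1), (5, 6)}; count = 6.

For each of the 49 pairs (x, y) ∈ F_7², evaluate f(x, y) mod 7. Record the zeros.
  x = 0: [0↦2, 1↦2, 2↦5, 3↦4, 4↦6, 5↦4, 6↦5]  zeros at y ∈ ∅
  x = 1: [0↦2, 1↦3, 2↦0, 3↦0, 4↦3, 5↦2, 6↦4]  zeros at y ∈ {2, 3}
  x = 2: [0↦2, 1↦4, 2↦2, 3↦3, 4↦0, 5↦0, 6↦3]  zeros at y ∈ {4, 5}
  x = 3: [0↦2, 1↦5, 2↦4, 3↦6, 4↦4, 5↦5, 6↦2]  zeros at y ∈ ∅
  x = 4: [0↦2, 1↦6, 2↦6, 3↦2, 4↦1, 5↦3, 6↦1]  zeros at y ∈ ∅
  x = 5: [0↦2, 1↦0, 2↦1, 3↦5, 4↦5, 5↦1, 6↦0]  zeros at y ∈ {1, 6}
  x = 6: [0↦2, 1↦1, 2↦3, 3↦1, 4↦2, 5↦6, 6↦6]  zeros at y ∈ ∅
Collecting zeros: affine points = {(1, 2), (1, 3), (2, 4), (2, 5), (5, 1), (5, 6)}.
Total count |C(F_7)_aff| = 6.


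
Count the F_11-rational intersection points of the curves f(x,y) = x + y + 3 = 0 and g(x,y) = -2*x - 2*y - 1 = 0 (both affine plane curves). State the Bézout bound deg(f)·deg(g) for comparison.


Common zeros: ∅; count = 0; Bézout bound = 1.

deg(f) = 1, deg(g) = 1, so Bézout bound = 1.
Scan x ∈ F_11. For each x, list the y ∈ F_11 with f(x, y) ≡ 0 and those with g(x, y) ≡ 0 (mod 11); the common zeros in that column are the intersection.
  x = 0: f ≡ 0 at y ∈ {8}; g ≡ 0 at y ∈ {5}; common: ∅.
  x = 1: f ≡ 0 at y ∈ {7}; g ≡ 0 at y ∈ {4}; common: ∅.
  x = 2: f ≡ 0 at y ∈ {6}; g ≡ 0 at y ∈ {3}; common: ∅.
  x = 3: f ≡ 0 at y ∈ {5}; g ≡ 0 at y ∈ {2}; common: ∅.
  x = 4: f ≡ 0 at y ∈ {4}; g ≡ 0 at y ∈ {1}; common: ∅.
  x = 5: f ≡ 0 at y ∈ {3}; g ≡ 0 at y ∈ {0}; common: ∅.
  x = 6: f ≡ 0 at y ∈ {2}; g ≡ 0 at y ∈ {10}; common: ∅.
  x = 7: f ≡ 0 at y ∈ {1}; g ≡ 0 at y ∈ {9}; common: ∅.
  x = 8: f ≡ 0 at y ∈ {0}; g ≡ 0 at y ∈ {8}; common: ∅.
  x = 9: f ≡ 0 at y ∈ {10}; g ≡ 0 at y ∈ {7}; common: ∅.
  x = 10: f ≡ 0 at y ∈ {9}; g ≡ 0 at y ∈ {6}; common: ∅.
Collecting: common zeros = ∅, so the count is 0.
Comparison with the Bézout bound: 0 ≤ 1 = deg(f)·deg(g), as expected for curves with no common component (the affine F_11-count falls short of the bound because intersections may lie at infinity, over extension fields, or carry multiplicity).
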